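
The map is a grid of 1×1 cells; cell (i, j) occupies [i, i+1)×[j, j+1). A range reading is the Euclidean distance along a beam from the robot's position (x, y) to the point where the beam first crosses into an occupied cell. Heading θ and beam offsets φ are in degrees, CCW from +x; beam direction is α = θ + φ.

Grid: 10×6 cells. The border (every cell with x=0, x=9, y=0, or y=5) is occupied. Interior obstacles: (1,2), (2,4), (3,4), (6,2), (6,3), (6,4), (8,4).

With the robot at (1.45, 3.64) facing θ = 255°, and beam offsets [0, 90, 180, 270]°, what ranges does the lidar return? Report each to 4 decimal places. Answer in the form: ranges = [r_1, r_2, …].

beam 1: φ=0°, α=255°
  dir = (cos 255°, sin 255°) = (-0.2588, -0.9659); from cell (1,3)
  next x-line at t=1.7387, next y-line at t=0.6626; Δt_x=3.8637, Δt_y=1.0353
    y: enter (1,2) at t=0.6626 ← occupied
  → r_1 = 0.6626
beam 2: φ=90°, α=345°
  dir = (cos 345°, sin 345°) = (0.9659, -0.2588); from cell (1,3)
  next x-line at t=0.5694, next y-line at t=2.4728; Δt_x=1.0353, Δt_y=3.8637
    x: enter (2,3) at t=0.5694
    x: enter (3,3) at t=1.6047
    y: enter (3,2) at t=2.4728
    x: enter (4,2) at t=2.6400
    x: enter (5,2) at t=3.6752
    x: enter (6,2) at t=4.7105 ← occupied
  → r_2 = 4.7105
beam 3: φ=180°, α=75°
  dir = (cos 75°, sin 75°) = (0.2588, 0.9659); from cell (1,3)
  next x-line at t=2.1250, next y-line at t=0.3727; Δt_x=3.8637, Δt_y=1.0353
    y: enter (1,4) at t=0.3727
    y: enter (1,5) at t=1.4080 ← occupied
  → r_3 = 1.4080
beam 4: φ=270°, α=165°
  dir = (cos 165°, sin 165°) = (-0.9659, 0.2588); from cell (1,3)
  next x-line at t=0.4659, next y-line at t=1.3909; Δt_x=1.0353, Δt_y=3.8637
    x: enter (0,3) at t=0.4659 ← occupied
  → r_4 = 0.4659

ranges = [0.6626, 4.7105, 1.4080, 0.4659]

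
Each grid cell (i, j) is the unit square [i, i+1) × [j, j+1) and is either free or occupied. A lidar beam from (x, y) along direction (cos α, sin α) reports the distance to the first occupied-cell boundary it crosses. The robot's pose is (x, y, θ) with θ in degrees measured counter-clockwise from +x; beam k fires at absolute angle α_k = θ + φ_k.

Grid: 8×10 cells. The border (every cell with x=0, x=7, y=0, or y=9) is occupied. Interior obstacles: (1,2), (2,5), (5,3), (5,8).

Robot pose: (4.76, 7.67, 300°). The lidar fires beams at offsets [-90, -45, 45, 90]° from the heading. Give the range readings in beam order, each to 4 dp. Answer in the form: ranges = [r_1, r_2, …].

beam 1: φ=-90°, α=210°
  dir = (cos 210°, sin 210°) = (-0.8660, -0.5000); from cell (4,7)
  next x-line at t=0.8776, next y-line at t=1.3400; Δt_x=1.1547, Δt_y=2.0000
    x: enter (3,7) at t=0.8776
    y: enter (3,6) at t=1.3400
    x: enter (2,6) at t=2.0323
    x: enter (1,6) at t=3.1870
    y: enter (1,5) at t=3.3400
    x: enter (0,5) at t=4.3417 ← occupied
  → r_1 = 4.3417
beam 2: φ=-45°, α=255°
  dir = (cos 255°, sin 255°) = (-0.2588, -0.9659); from cell (4,7)
  next x-line at t=2.9364, next y-line at t=0.6936; Δt_x=3.8637, Δt_y=1.0353
    y: enter (4,6) at t=0.6936
    y: enter (4,5) at t=1.7289
    y: enter (4,4) at t=2.7642
    x: enter (3,4) at t=2.9364
    y: enter (3,3) at t=3.7995
    y: enter (3,2) at t=4.8347
    y: enter (3,1) at t=5.8700
    x: enter (2,1) at t=6.8001
    y: enter (2,0) at t=6.9053 ← occupied
  → r_2 = 6.9053
beam 3: φ=45°, α=345°
  dir = (cos 345°, sin 345°) = (0.9659, -0.2588); from cell (4,7)
  next x-line at t=0.2485, next y-line at t=2.5887; Δt_x=1.0353, Δt_y=3.8637
    x: enter (5,7) at t=0.2485
    x: enter (6,7) at t=1.2837
    x: enter (7,7) at t=2.3190 ← occupied
  → r_3 = 2.3190
beam 4: φ=90°, α=30°
  dir = (cos 30°, sin 30°) = (0.8660, 0.5000); from cell (4,7)
  next x-line at t=0.2771, next y-line at t=0.6600; Δt_x=1.1547, Δt_y=2.0000
    x: enter (5,7) at t=0.2771
    y: enter (5,8) at t=0.6600 ← occupied
  → r_4 = 0.6600

ranges = [4.3417, 6.9053, 2.3190, 0.6600]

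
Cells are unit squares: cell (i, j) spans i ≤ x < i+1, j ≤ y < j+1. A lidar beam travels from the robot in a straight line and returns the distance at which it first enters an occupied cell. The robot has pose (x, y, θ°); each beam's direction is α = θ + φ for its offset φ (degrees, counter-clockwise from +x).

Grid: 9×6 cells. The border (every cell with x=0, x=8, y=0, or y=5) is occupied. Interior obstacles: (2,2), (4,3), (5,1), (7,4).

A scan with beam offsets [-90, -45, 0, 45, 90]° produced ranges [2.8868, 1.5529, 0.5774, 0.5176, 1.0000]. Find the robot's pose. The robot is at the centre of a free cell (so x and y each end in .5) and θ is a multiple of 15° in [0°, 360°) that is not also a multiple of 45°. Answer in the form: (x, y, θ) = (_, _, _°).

Enumerate (i+0.5, j+0.5, θ) over the 24 free cells and 16 admissible headings. For each, cast all 5 beams and compare to the given ranges.
  (3.5, 4.5, 240°): beam 1 = 1.0000 ≠ 2.8868 ✗
  (3.5, 4.5, 105°): beam 1 = 1.9319 ≠ 2.8868 ✗
  (6.5, 2.5, 165°): beam 1 = 1.9319 ≠ 2.8868 ✗
  …
  (5.5, 4.5, 60°): r_1=2.8868, r_2=1.5529, r_3=0.5774, r_4=0.5176, r_5=1.0000 — all match ✓
No second candidate reproduces the full scan.

(x, y, θ) = (5.5, 4.5, 60°)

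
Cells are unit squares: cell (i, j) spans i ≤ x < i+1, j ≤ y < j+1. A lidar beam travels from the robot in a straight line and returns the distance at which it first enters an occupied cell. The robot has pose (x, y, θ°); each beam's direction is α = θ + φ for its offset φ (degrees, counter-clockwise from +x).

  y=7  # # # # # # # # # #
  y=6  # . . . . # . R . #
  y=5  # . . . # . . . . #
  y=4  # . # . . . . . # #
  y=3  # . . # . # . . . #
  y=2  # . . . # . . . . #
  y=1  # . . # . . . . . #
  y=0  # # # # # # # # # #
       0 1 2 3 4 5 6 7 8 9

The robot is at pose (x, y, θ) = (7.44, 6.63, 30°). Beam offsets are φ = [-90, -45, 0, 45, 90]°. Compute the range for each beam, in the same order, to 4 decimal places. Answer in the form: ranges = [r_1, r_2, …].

ranges = [1.8822, 1.6150, 0.7400, 0.3831, 0.4272]

beam 1: φ=-90°, α=300°
  d=(0.5000,-0.8660)  start (7,6)  tX=1.1200 tY=0.7275  stride 1/|dx|=2.0000 1/|dy|=1.1547
    cross y-line → (7,5), t=0.7275
    cross x-line → (8,5), t=1.1200
    cross y-line → (8,4), t=1.8822 (wall)
  → r_1 = 1.8822
beam 2: φ=-45°, α=345°
  d=(0.9659,-0.2588)  start (7,6)  tX=0.5798 tY=2.4341  stride 1/|dx|=1.0353 1/|dy|=3.8637
    cross x-line → (8,6), t=0.5798
    cross x-line → (9,6), t=1.6150 (wall)
  → r_2 = 1.6150
beam 3: φ=0°, α=30°
  d=(0.8660,0.5000)  start (7,6)  tX=0.6466 tY=0.7400  stride 1/|dx|=1.1547 1/|dy|=2.0000
    cross x-line → (8,6), t=0.6466
    cross y-line → (8,7), t=0.7400 (wall)
  → r_3 = 0.7400
beam 4: φ=45°, α=75°
  d=(0.2588,0.9659)  start (7,6)  tX=2.1637 tY=0.3831  stride 1/|dx|=3.8637 1/|dy|=1.0353
    cross y-line → (7,7), t=0.3831 (wall)
  → r_4 = 0.3831
beam 5: φ=90°, α=120°
  d=(-0.5000,0.8660)  start (7,6)  tX=0.8800 tY=0.4272  stride 1/|dx|=2.0000 1/|dy|=1.1547
    cross y-line → (7,7), t=0.4272 (wall)
  → r_5 = 0.4272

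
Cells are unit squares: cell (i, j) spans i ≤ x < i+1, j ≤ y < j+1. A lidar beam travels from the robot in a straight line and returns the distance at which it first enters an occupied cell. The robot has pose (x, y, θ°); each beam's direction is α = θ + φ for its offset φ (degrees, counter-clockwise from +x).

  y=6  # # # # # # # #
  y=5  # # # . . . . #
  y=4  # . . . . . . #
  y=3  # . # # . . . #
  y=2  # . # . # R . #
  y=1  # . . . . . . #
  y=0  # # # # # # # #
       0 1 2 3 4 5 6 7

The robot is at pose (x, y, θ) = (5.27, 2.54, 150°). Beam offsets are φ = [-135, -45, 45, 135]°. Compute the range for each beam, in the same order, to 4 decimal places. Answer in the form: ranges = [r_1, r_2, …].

beam 1: φ=-135°, α=15°
  cosα=0.9659 sinα=0.2588 | (5,2) | tMaxX 0.7558 tMaxY 1.7773 | tΔX 1.0353 tΔY 3.8637
    t=0.7558 [x] (6,2)
    t=1.7773 [y] (6,3)
    t=1.7910 [x] (7,3) — stop
  → r_1 = 1.7910
beam 2: φ=-45°, α=105°
  cosα=-0.2588 sinα=0.9659 | (5,2) | tMaxX 1.0432 tMaxY 0.4762 | tΔX 3.8637 tΔY 1.0353
    t=0.4762 [y] (5,3)
    t=1.0432 [x] (4,3)
    t=1.5115 [y] (4,4)
    t=2.5468 [y] (4,5)
    t=3.5821 [y] (4,6) — stop
  → r_2 = 3.5821
beam 3: φ=45°, α=195°
  cosα=-0.9659 sinα=-0.2588 | (5,2) | tMaxX 0.2795 tMaxY 2.0864 | tΔX 1.0353 tΔY 3.8637
    t=0.2795 [x] (4,2) — stop
  → r_3 = 0.2795
beam 4: φ=135°, α=285°
  cosα=0.2588 sinα=-0.9659 | (5,2) | tMaxX 2.8205 tMaxY 0.5590 | tΔX 3.8637 tΔY 1.0353
    t=0.5590 [y] (5,1)
    t=1.5943 [y] (5,0) — stop
  → r_4 = 1.5943

ranges = [1.7910, 3.5821, 0.2795, 1.5943]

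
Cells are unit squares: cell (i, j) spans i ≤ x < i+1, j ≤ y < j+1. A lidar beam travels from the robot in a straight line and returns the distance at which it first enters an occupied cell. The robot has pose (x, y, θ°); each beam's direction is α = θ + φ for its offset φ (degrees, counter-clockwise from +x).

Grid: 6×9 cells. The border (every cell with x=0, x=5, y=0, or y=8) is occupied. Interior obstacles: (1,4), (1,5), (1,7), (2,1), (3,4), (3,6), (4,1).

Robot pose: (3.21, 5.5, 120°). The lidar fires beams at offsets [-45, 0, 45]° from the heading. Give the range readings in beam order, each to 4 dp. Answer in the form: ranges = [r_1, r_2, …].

ranges = [0.5176, 2.4200, 1.2527]

beam 1: φ=-45°, α=75°
  d=(0.2588,0.9659)  start (3,5)  tX=3.0523 tY=0.5176  stride 1/|dx|=3.8637 1/|dy|=1.0353
    cross y-line → (3,6), t=0.5176 (wall)
  → r_1 = 0.5176
beam 2: φ=0°, α=120°
  d=(-0.5000,0.8660)  start (3,5)  tX=0.4200 tY=0.5774  stride 1/|dx|=2.0000 1/|dy|=1.1547
    cross x-line → (2,5), t=0.4200
    cross y-line → (2,6), t=0.5774
    cross y-line → (2,7), t=1.7321
    cross x-line → (1,7), t=2.4200 (wall)
  → r_2 = 2.4200
beam 3: φ=45°, α=165°
  d=(-0.9659,0.2588)  start (3,5)  tX=0.2174 tY=1.9319  stride 1/|dx|=1.0353 1/|dy|=3.8637
    cross x-line → (2,5), t=0.2174
    cross x-line → (1,5), t=1.2527 (wall)
  → r_3 = 1.2527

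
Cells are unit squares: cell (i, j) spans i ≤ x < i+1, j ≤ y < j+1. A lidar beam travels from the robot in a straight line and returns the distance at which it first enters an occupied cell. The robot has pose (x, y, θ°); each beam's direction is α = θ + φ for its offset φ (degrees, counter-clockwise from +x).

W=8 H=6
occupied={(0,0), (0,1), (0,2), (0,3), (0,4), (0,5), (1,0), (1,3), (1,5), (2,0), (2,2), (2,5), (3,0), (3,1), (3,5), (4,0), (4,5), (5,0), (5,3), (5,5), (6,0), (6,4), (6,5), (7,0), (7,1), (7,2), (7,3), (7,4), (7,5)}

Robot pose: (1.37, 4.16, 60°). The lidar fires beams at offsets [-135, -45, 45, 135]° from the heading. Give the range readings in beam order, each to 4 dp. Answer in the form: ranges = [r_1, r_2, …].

beam 1: φ=-135°, α=285°
  direction (0.2588, -0.9659); cell (1,4); t to first gridline: x 2.4341, y 0.1656 (then +3.8637 / +1.0353)
    (1,3) via y @ 0.1656  # hit
  → r_1 = 0.1656
beam 2: φ=-45°, α=15°
  direction (0.9659, 0.2588); cell (1,4); t to first gridline: x 0.6522, y 3.2455 (then +1.0353 / +3.8637)
    (2,4) via x @ 0.6522
    (3,4) via x @ 1.6875
    (4,4) via x @ 2.7228
    (4,5) via y @ 3.2455  # hit
  → r_2 = 3.2455
beam 3: φ=45°, α=105°
  direction (-0.2588, 0.9659); cell (1,4); t to first gridline: x 1.4296, y 0.8696 (then +3.8637 / +1.0353)
    (1,5) via y @ 0.8696  # hit
  → r_3 = 0.8696
beam 4: φ=135°, α=195°
  direction (-0.9659, -0.2588); cell (1,4); t to first gridline: x 0.3831, y 0.6182 (then +1.0353 / +3.8637)
    (0,4) via x @ 0.3831  # hit
  → r_4 = 0.3831

ranges = [0.1656, 3.2455, 0.8696, 0.3831]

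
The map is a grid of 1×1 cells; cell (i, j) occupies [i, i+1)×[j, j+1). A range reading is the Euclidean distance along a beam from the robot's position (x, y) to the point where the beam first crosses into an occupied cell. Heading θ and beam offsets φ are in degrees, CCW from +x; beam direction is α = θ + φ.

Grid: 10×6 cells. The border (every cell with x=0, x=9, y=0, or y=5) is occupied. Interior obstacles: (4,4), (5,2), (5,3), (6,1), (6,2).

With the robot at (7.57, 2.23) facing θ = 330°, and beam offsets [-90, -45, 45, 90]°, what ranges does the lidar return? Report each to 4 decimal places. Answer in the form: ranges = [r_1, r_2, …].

beam 1: φ=-90°, α=240°
  direction (-0.5000, -0.8660); cell (7,2); t to first gridline: x 1.1400, y 0.2656 (then +2.0000 / +1.1547)
    (7,1) via y @ 0.2656
    (6,1) via x @ 1.1400  # hit
  → r_1 = 1.1400
beam 2: φ=-45°, α=285°
  direction (0.2588, -0.9659); cell (7,2); t to first gridline: x 1.6614, y 0.2381 (then +3.8637 / +1.0353)
    (7,1) via y @ 0.2381
    (7,0) via y @ 1.2734  # hit
  → r_2 = 1.2734
beam 3: φ=45°, α=15°
  direction (0.9659, 0.2588); cell (7,2); t to first gridline: x 0.4452, y 2.9751 (then +1.0353 / +3.8637)
    (8,2) via x @ 0.4452
    (9,2) via x @ 1.4804  # hit
  → r_3 = 1.4804
beam 4: φ=90°, α=60°
  direction (0.5000, 0.8660); cell (7,2); t to first gridline: x 0.8600, y 0.8891 (then +2.0000 / +1.1547)
    (8,2) via x @ 0.8600
    (8,3) via y @ 0.8891
    (8,4) via y @ 2.0438
    (9,4) via x @ 2.8600  # hit
  → r_4 = 2.8600

ranges = [1.1400, 1.2734, 1.4804, 2.8600]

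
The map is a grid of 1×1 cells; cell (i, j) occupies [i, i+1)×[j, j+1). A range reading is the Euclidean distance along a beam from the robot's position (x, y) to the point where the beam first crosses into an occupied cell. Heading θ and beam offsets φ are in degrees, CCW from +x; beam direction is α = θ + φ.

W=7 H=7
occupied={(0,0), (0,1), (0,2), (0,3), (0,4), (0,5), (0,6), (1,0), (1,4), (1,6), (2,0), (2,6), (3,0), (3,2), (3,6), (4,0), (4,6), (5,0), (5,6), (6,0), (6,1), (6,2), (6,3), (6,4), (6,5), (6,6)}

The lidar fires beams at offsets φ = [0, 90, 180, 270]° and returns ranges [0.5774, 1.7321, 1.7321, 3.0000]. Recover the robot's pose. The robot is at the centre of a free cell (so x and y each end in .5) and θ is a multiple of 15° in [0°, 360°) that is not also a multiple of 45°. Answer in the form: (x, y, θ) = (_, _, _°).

Candidates: 23 free-cell centres × 16 headings = 368 poses. Raycast each; keep the one whose scan matches to 4 dp.
  (5.5, 5.5, 210°): beam 1 = 5.1962 ≠ 0.5774 ✗
  (5.5, 3.5, 75°): beam 1 = 1.9319 ≠ 0.5774 ✗
  (2.5, 5.5, 15°): beam 1 = 1.9319 ≠ 0.5774 ✗
  …
  (4.5, 2.5, 150°): r_1=0.5774, r_2=1.7321, r_3=1.7321, r_4=3.0000 — all match ✓
Unique over the lattice → pose = (4.5, 2.5, 150°).

(x, y, θ) = (4.5, 2.5, 150°)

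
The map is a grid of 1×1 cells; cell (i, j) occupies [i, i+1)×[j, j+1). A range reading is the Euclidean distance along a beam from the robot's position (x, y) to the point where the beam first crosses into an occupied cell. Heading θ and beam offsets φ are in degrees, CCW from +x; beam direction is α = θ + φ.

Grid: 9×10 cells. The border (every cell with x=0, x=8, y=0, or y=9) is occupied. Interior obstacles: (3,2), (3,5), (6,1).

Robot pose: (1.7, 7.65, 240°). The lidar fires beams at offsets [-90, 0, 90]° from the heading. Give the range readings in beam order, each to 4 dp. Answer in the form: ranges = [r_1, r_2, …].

ranges = [0.8083, 1.4000, 7.2746]

beam 1: φ=-90°, α=150°
  dir = (cos 150°, sin 150°) = (-0.8660, 0.5000); from cell (1,7)
  next x-line at t=0.8083, next y-line at t=0.7000; Δt_x=1.1547, Δt_y=2.0000
    y: enter (1,8) at t=0.7000
    x: enter (0,8) at t=0.8083 ← occupied
  → r_1 = 0.8083
beam 2: φ=0°, α=240°
  dir = (cos 240°, sin 240°) = (-0.5000, -0.8660); from cell (1,7)
  next x-line at t=1.4000, next y-line at t=0.7506; Δt_x=2.0000, Δt_y=1.1547
    y: enter (1,6) at t=0.7506
    x: enter (0,6) at t=1.4000 ← occupied
  → r_2 = 1.4000
beam 3: φ=90°, α=330°
  dir = (cos 330°, sin 330°) = (0.8660, -0.5000); from cell (1,7)
  next x-line at t=0.3464, next y-line at t=1.3000; Δt_x=1.1547, Δt_y=2.0000
    x: enter (2,7) at t=0.3464
    y: enter (2,6) at t=1.3000
    x: enter (3,6) at t=1.5011
    x: enter (4,6) at t=2.6558
    y: enter (4,5) at t=3.3000
    x: enter (5,5) at t=3.8105
    x: enter (6,5) at t=4.9652
    y: enter (6,4) at t=5.3000
    x: enter (7,4) at t=6.1199
    x: enter (8,4) at t=7.2746 ← occupied
  → r_3 = 7.2746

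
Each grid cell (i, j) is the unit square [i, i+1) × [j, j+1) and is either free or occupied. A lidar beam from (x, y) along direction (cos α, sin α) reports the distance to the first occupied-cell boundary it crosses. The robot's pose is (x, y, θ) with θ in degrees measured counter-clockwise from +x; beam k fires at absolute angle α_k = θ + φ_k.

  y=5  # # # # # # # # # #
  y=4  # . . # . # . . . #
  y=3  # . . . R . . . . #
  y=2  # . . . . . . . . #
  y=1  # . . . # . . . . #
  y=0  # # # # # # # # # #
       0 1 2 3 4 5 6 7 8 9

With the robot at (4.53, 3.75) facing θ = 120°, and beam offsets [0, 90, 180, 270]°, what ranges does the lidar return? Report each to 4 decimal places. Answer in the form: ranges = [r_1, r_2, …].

ranges = [1.0600, 4.0761, 3.1754, 0.5427]

beam 1: φ=0°, α=120°
  dir = (cos 120°, sin 120°) = (-0.5000, 0.8660); from cell (4,3)
  next x-line at t=1.0600, next y-line at t=0.2887; Δt_x=2.0000, Δt_y=1.1547
    y: enter (4,4) at t=0.2887
    x: enter (3,4) at t=1.0600 ← occupied
  → r_1 = 1.0600
beam 2: φ=90°, α=210°
  dir = (cos 210°, sin 210°) = (-0.8660, -0.5000); from cell (4,3)
  next x-line at t=0.6120, next y-line at t=1.5000; Δt_x=1.1547, Δt_y=2.0000
    x: enter (3,3) at t=0.6120
    y: enter (3,2) at t=1.5000
    x: enter (2,2) at t=1.7667
    x: enter (1,2) at t=2.9214
    y: enter (1,1) at t=3.5000
    x: enter (0,1) at t=4.0761 ← occupied
  → r_2 = 4.0761
beam 3: φ=180°, α=300°
  dir = (cos 300°, sin 300°) = (0.5000, -0.8660); from cell (4,3)
  next x-line at t=0.9400, next y-line at t=0.8660; Δt_x=2.0000, Δt_y=1.1547
    y: enter (4,2) at t=0.8660
    x: enter (5,2) at t=0.9400
    y: enter (5,1) at t=2.0207
    x: enter (6,1) at t=2.9400
    y: enter (6,0) at t=3.1754 ← occupied
  → r_3 = 3.1754
beam 4: φ=270°, α=30°
  dir = (cos 30°, sin 30°) = (0.8660, 0.5000); from cell (4,3)
  next x-line at t=0.5427, next y-line at t=0.5000; Δt_x=1.1547, Δt_y=2.0000
    y: enter (4,4) at t=0.5000
    x: enter (5,4) at t=0.5427 ← occupied
  → r_4 = 0.5427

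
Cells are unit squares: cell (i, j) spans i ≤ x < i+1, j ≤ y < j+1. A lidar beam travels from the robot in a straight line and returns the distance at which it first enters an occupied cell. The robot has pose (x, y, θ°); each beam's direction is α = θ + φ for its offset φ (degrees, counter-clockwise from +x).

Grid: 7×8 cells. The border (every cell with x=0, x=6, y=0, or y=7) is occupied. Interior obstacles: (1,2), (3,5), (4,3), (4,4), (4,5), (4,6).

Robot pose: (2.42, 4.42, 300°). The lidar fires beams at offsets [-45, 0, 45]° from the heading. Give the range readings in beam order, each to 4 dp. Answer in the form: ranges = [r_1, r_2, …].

beam 1: φ=-45°, α=255°
  d=(-0.2588,-0.9659)  start (2,4)  tX=1.6228 tY=0.4348  stride 1/|dx|=3.8637 1/|dy|=1.0353
    cross y-line → (2,3), t=0.4348
    cross y-line → (2,2), t=1.4701
    cross x-line → (1,2), t=1.6228 (wall)
  → r_1 = 1.6228
beam 2: φ=0°, α=300°
  d=(0.5000,-0.8660)  start (2,4)  tX=1.1600 tY=0.4850  stride 1/|dx|=2.0000 1/|dy|=1.1547
    cross y-line → (2,3), t=0.4850
    cross x-line → (3,3), t=1.1600
    cross y-line → (3,2), t=1.6397
    cross y-line → (3,1), t=2.7944
    cross x-line → (4,1), t=3.1600
    cross y-line → (4,0), t=3.9491 (wall)
  → r_2 = 3.9491
beam 3: φ=45°, α=345°
  d=(0.9659,-0.2588)  start (2,4)  tX=0.6005 tY=1.6228  stride 1/|dx|=1.0353 1/|dy|=3.8637
    cross x-line → (3,4), t=0.6005
    cross y-line → (3,3), t=1.6228
    cross x-line → (4,3), t=1.6357 (wall)
  → r_3 = 1.6357

ranges = [1.6228, 3.9491, 1.6357]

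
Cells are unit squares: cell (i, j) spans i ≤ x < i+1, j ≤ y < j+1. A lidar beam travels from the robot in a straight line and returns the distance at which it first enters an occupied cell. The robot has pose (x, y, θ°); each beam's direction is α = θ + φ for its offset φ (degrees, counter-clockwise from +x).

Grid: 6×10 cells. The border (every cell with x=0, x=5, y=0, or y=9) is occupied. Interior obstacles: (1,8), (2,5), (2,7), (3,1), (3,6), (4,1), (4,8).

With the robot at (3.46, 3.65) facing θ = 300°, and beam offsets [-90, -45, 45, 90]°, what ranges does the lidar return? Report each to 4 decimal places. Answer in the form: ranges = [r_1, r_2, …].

ranges = [2.8406, 1.7082, 1.5943, 1.7782]

beam 1: φ=-90°, α=210°
  direction (-0.8660, -0.5000); cell (3,3); t to first gridline: x 0.5312, y 1.3000 (then +1.1547 / +2.0000)
    (2,3) via x @ 0.5312
    (2,2) via y @ 1.3000
    (1,2) via x @ 1.6859
    (0,2) via x @ 2.8406  # hit
  → r_1 = 2.8406
beam 2: φ=-45°, α=255°
  direction (-0.2588, -0.9659); cell (3,3); t to first gridline: x 1.7773, y 0.6729 (then +3.8637 / +1.0353)
    (3,2) via y @ 0.6729
    (3,1) via y @ 1.7082  # hit
  → r_2 = 1.7082
beam 3: φ=45°, α=345°
  direction (0.9659, -0.2588); cell (3,3); t to first gridline: x 0.5590, y 2.5114 (then +1.0353 / +3.8637)
    (4,3) via x @ 0.5590
    (5,3) via x @ 1.5943  # hit
  → r_3 = 1.5943
beam 4: φ=90°, α=30°
  direction (0.8660, 0.5000); cell (3,3); t to first gridline: x 0.6235, y 0.7000 (then +1.1547 / +2.0000)
    (4,3) via x @ 0.6235
    (4,4) via y @ 0.7000
    (5,4) via x @ 1.7782  # hit
  → r_4 = 1.7782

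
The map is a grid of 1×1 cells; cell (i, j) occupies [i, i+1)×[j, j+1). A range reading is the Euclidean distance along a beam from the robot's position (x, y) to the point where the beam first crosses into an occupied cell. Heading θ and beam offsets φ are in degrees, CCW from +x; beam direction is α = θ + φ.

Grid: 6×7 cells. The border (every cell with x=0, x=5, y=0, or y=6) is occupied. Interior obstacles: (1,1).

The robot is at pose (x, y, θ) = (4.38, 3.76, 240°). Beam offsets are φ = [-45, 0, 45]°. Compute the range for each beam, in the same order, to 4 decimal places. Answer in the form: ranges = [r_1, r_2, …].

beam 1: φ=-45°, α=195°
  d=(-0.9659,-0.2588)  start (4,3)  tX=0.3934 tY=2.9364  stride 1/|dx|=1.0353 1/|dy|=3.8637
    cross x-line → (3,3), t=0.3934
    cross x-line → (2,3), t=1.4287
    cross x-line → (1,3), t=2.4640
    cross y-line → (1,2), t=2.9364
    cross x-line → (0,2), t=3.4992 (wall)
  → r_1 = 3.4992
beam 2: φ=0°, α=240°
  d=(-0.5000,-0.8660)  start (4,3)  tX=0.7600 tY=0.8776  stride 1/|dx|=2.0000 1/|dy|=1.1547
    cross x-line → (3,3), t=0.7600
    cross y-line → (3,2), t=0.8776
    cross y-line → (3,1), t=2.0323
    cross x-line → (2,1), t=2.7600
    cross y-line → (2,0), t=3.1870 (wall)
  → r_2 = 3.1870
beam 3: φ=45°, α=285°
  d=(0.2588,-0.9659)  start (4,3)  tX=2.3955 tY=0.7868  stride 1/|dx|=3.8637 1/|dy|=1.0353
    cross y-line → (4,2), t=0.7868
    cross y-line → (4,1), t=1.8221
    cross x-line → (5,1), t=2.3955 (wall)
  → r_3 = 2.3955

ranges = [3.4992, 3.1870, 2.3955]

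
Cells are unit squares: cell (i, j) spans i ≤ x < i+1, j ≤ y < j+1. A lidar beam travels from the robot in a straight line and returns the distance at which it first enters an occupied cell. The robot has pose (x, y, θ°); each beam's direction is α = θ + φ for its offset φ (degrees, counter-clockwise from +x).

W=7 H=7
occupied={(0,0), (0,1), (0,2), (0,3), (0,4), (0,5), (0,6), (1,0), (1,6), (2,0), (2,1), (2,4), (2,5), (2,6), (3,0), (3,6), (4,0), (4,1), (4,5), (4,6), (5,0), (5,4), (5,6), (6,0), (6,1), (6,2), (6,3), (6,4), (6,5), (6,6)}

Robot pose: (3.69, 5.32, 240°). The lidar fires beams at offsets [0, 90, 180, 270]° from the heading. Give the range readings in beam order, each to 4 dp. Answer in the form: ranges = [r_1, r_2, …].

beam 1: φ=0°, α=240°
  d=(-0.5000,-0.8660)  start (3,5)  tX=1.3800 tY=0.3695  stride 1/|dx|=2.0000 1/|dy|=1.1547
    cross y-line → (3,4), t=0.3695
    cross x-line → (2,4), t=1.3800 (wall)
  → r_1 = 1.3800
beam 2: φ=90°, α=330°
  d=(0.8660,-0.5000)  start (3,5)  tX=0.3580 tY=0.6400  stride 1/|dx|=1.1547 1/|dy|=2.0000
    cross x-line → (4,5), t=0.3580 (wall)
  → r_2 = 0.3580
beam 3: φ=180°, α=60°
  d=(0.5000,0.8660)  start (3,5)  tX=0.6200 tY=0.7852  stride 1/|dx|=2.0000 1/|dy|=1.1547
    cross x-line → (4,5), t=0.6200 (wall)
  → r_3 = 0.6200
beam 4: φ=270°, α=150°
  d=(-0.8660,0.5000)  start (3,5)  tX=0.7967 tY=1.3600  stride 1/|dx|=1.1547 1/|dy|=2.0000
    cross x-line → (2,5), t=0.7967 (wall)
  → r_4 = 0.7967

ranges = [1.3800, 0.3580, 0.6200, 0.7967]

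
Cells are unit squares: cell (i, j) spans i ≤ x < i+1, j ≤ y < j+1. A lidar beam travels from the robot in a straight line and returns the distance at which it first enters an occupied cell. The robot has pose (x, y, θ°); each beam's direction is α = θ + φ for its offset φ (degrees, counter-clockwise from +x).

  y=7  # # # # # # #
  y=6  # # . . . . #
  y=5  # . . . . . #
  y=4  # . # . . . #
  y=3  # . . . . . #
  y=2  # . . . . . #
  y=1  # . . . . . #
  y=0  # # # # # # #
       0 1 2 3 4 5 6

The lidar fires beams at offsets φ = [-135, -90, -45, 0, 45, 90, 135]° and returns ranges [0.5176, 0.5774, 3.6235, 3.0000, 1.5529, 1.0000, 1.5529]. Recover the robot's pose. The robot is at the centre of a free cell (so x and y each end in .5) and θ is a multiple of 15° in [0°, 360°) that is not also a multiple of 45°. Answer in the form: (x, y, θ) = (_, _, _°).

(x, y, θ) = (2.5, 5.5, 30°)

Candidates: 28 free-cell centres × 16 headings = 448 poses. Raycast each; keep the one whose scan matches to 4 dp.
  (4.5, 5.5, 195°): beam 1 = 1.7321 ≠ 0.5176 ✗
  (4.5, 2.5, 120°): beam 1 = 1.5529 ≠ 0.5176 ✗
  (5.5, 5.5, 75°): beam 1 = 1.0000 ≠ 0.5176 ✗
  …
  (2.5, 5.5, 30°): r_1=0.5176, r_2=0.5774, r_3=3.6235, r_4=3.0000, r_5=1.5529, r_6=1.0000, r_7=1.5529 — all match ✓
Only this pose fits every beam.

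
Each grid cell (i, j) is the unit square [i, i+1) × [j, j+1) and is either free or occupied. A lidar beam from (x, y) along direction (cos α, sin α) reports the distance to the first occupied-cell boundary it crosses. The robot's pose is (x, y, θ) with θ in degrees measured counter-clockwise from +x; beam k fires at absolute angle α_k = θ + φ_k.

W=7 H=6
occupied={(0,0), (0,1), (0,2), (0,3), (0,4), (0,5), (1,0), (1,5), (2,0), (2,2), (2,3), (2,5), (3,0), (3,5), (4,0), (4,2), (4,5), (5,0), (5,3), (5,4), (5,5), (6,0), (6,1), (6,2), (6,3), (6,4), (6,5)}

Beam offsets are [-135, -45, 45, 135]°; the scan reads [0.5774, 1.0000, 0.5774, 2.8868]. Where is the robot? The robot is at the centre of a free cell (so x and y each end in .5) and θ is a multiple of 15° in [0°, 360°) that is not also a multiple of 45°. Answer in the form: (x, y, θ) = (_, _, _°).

(x, y, θ) = (2.5, 4.5, 195°)

The pose lattice has 15·16 = 240 candidates. Test each by forward raycasting.
  (2.5, 1.5, 15°): beam 4 = 1.7321 ≠ 2.8868 ✗
  (1.5, 1.5, 300°): beam 1 = 0.5176 ≠ 0.5774 ✗
  (5.5, 2.5, 285°): beam 2 = 1.7321 ≠ 1.0000 ✗
  (1.5, 2.5, 210°): beam 1 = 2.5882 ≠ 0.5774 ✗
  …
  (2.5, 4.5, 195°): r_1=0.5774, r_2=1.0000, r_3=0.5774, r_4=2.8868 — all match ✓
No second candidate reproduces the full scan.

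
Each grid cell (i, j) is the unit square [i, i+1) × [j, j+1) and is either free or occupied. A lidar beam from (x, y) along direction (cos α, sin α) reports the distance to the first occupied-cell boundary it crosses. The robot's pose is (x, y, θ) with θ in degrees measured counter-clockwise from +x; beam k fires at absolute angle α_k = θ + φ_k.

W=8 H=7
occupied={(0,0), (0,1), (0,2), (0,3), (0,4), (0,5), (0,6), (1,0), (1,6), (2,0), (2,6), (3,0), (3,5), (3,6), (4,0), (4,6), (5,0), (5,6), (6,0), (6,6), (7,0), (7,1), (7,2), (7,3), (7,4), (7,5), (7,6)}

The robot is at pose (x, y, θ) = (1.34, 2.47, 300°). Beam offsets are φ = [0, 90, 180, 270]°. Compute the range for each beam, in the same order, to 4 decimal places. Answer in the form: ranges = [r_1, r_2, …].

ranges = [1.6974, 6.5356, 0.6800, 0.3926]

beam 1: φ=0°, α=300°
  direction (0.5000, -0.8660); cell (1,2); t to first gridline: x 1.3200, y 0.5427 (then +2.0000 / +1.1547)
    (1,1) via y @ 0.5427
    (2,1) via x @ 1.3200
    (2,0) via y @ 1.6974  # hit
  → r_1 = 1.6974
beam 2: φ=90°, α=30°
  direction (0.8660, 0.5000); cell (1,2); t to first gridline: x 0.7621, y 1.0600 (then +1.1547 / +2.0000)
    (2,2) via x @ 0.7621
    (2,3) via y @ 1.0600
    (3,3) via x @ 1.9168
    (3,4) via y @ 3.0600
    (4,4) via x @ 3.0715
    (5,4) via x @ 4.2262
    (5,5) via y @ 5.0600
    (6,5) via x @ 5.3809
    (7,5) via x @ 6.5356  # hit
  → r_2 = 6.5356
beam 3: φ=180°, α=120°
  direction (-0.5000, 0.8660); cell (1,2); t to first gridline: x 0.6800, y 0.6120 (then +2.0000 / +1.1547)
    (1,3) via y @ 0.6120
    (0,3) via x @ 0.6800  # hit
  → r_3 = 0.6800
beam 4: φ=270°, α=210°
  direction (-0.8660, -0.5000); cell (1,2); t to first gridline: x 0.3926, y 0.9400 (then +1.1547 / +2.0000)
    (0,2) via x @ 0.3926  # hit
  → r_4 = 0.3926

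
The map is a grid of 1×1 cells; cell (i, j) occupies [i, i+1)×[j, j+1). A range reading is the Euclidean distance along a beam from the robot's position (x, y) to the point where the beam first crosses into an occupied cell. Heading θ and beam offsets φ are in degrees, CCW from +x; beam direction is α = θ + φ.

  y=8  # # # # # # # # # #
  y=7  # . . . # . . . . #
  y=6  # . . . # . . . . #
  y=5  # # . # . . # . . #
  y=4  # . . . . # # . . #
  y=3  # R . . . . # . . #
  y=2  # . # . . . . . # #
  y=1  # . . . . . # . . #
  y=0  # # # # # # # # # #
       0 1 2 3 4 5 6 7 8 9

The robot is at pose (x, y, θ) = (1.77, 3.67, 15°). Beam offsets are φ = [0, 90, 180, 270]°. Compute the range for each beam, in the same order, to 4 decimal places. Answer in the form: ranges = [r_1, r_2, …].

beam 1: φ=0°, α=15°
  direction (0.9659, 0.2588); cell (1,3); t to first gridline: x 0.2381, y 1.2750 (then +1.0353 / +3.8637)
    (2,3) via x @ 0.2381
    (3,3) via x @ 1.2734
    (3,4) via y @ 1.2750
    (4,4) via x @ 2.3087
    (5,4) via x @ 3.3439  # hit
  → r_1 = 3.3439
beam 2: φ=90°, α=105°
  direction (-0.2588, 0.9659); cell (1,3); t to first gridline: x 2.9751, y 0.3416 (then +3.8637 / +1.0353)
    (1,4) via y @ 0.3416
    (1,5) via y @ 1.3769  # hit
  → r_2 = 1.3769
beam 3: φ=180°, α=195°
  direction (-0.9659, -0.2588); cell (1,3); t to first gridline: x 0.7972, y 2.5887 (then +1.0353 / +3.8637)
    (0,3) via x @ 0.7972  # hit
  → r_3 = 0.7972
beam 4: φ=270°, α=285°
  direction (0.2588, -0.9659); cell (1,3); t to first gridline: x 0.8887, y 0.6936 (then +3.8637 / +1.0353)
    (1,2) via y @ 0.6936
    (2,2) via x @ 0.8887  # hit
  → r_4 = 0.8887

ranges = [3.3439, 1.3769, 0.7972, 0.8887]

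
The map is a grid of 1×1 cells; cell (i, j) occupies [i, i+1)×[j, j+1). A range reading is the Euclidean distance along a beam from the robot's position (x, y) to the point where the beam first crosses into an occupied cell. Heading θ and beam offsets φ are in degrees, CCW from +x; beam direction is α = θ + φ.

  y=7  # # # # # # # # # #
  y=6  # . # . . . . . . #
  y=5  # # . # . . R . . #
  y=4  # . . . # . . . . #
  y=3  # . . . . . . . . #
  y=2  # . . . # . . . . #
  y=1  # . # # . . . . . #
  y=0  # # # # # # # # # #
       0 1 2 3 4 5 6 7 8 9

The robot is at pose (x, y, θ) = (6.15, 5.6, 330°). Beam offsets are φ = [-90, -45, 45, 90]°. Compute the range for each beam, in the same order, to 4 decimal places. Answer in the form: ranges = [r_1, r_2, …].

ranges = [3.0022, 4.7623, 2.9505, 1.6166]

beam 1: φ=-90°, α=240°
  direction (-0.5000, -0.8660); cell (6,5); t to first gridline: x 0.3000, y 0.6928 (then +2.0000 / +1.1547)
    (5,5) via x @ 0.3000
    (5,4) via y @ 0.6928
    (5,3) via y @ 1.8475
    (4,3) via x @ 2.3000
    (4,2) via y @ 3.0022  # hit
  → r_1 = 3.0022
beam 2: φ=-45°, α=285°
  direction (0.2588, -0.9659); cell (6,5); t to first gridline: x 3.2841, y 0.6212 (then +3.8637 / +1.0353)
    (6,4) via y @ 0.6212
    (6,3) via y @ 1.6564
    (6,2) via y @ 2.6917
    (7,2) via x @ 3.2841
    (7,1) via y @ 3.7270
    (7,0) via y @ 4.7623  # hit
  → r_2 = 4.7623
beam 3: φ=45°, α=15°
  direction (0.9659, 0.2588); cell (6,5); t to first gridline: x 0.8800, y 1.5455 (then +1.0353 / +3.8637)
    (7,5) via x @ 0.8800
    (7,6) via y @ 1.5455
    (8,6) via x @ 1.9153
    (9,6) via x @ 2.9505  # hit
  → r_3 = 2.9505
beam 4: φ=90°, α=60°
  direction (0.5000, 0.8660); cell (6,5); t to first gridline: x 1.7000, y 0.4619 (then +2.0000 / +1.1547)
    (6,6) via y @ 0.4619
    (6,7) via y @ 1.6166  # hit
  → r_4 = 1.6166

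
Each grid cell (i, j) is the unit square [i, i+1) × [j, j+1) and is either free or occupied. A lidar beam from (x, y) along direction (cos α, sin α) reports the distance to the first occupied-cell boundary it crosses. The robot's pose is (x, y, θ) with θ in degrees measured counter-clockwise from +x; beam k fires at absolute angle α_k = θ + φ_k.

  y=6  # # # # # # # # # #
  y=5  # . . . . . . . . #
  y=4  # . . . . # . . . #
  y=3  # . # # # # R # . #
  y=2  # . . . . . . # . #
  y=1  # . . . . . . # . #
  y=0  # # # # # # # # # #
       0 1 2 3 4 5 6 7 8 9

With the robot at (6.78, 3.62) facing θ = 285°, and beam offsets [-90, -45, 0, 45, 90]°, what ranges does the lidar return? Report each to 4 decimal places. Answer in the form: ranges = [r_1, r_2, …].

ranges = [0.8075, 3.0253, 0.8500, 0.2540, 0.2278]

beam 1: φ=-90°, α=195°
  cosα=-0.9659 sinα=-0.2588 | (6,3) | tMaxX 0.8075 tMaxY 2.3955 | tΔX 1.0353 tΔY 3.8637
    t=0.8075 [x] (5,3) — stop
  → r_1 = 0.8075
beam 2: φ=-45°, α=240°
  cosα=-0.5000 sinα=-0.8660 | (6,3) | tMaxX 1.5600 tMaxY 0.7159 | tΔX 2.0000 tΔY 1.1547
    t=0.7159 [y] (6,2)
    t=1.5600 [x] (5,2)
    t=1.8706 [y] (5,1)
    t=3.0253 [y] (5,0) — stop
  → r_2 = 3.0253
beam 3: φ=0°, α=285°
  cosα=0.2588 sinα=-0.9659 | (6,3) | tMaxX 0.8500 tMaxY 0.6419 | tΔX 3.8637 tΔY 1.0353
    t=0.6419 [y] (6,2)
    t=0.8500 [x] (7,2) — stop
  → r_3 = 0.8500
beam 4: φ=45°, α=330°
  cosα=0.8660 sinα=-0.5000 | (6,3) | tMaxX 0.2540 tMaxY 1.2400 | tΔX 1.1547 tΔY 2.0000
    t=0.2540 [x] (7,3) — stop
  → r_4 = 0.2540
beam 5: φ=90°, α=15°
  cosα=0.9659 sinα=0.2588 | (6,3) | tMaxX 0.2278 tMaxY 1.4682 | tΔX 1.0353 tΔY 3.8637
    t=0.2278 [x] (7,3) — stop
  → r_5 = 0.2278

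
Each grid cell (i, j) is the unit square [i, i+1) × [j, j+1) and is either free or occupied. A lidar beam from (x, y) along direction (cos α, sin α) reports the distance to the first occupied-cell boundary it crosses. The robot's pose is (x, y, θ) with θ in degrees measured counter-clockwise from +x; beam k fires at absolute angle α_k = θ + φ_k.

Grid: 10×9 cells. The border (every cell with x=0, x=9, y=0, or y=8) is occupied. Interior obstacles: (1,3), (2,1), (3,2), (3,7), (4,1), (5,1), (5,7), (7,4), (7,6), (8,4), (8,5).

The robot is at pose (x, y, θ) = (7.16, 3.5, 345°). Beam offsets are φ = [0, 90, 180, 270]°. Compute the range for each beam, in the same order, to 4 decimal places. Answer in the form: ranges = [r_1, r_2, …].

ranges = [1.9049, 0.5176, 6.3773, 2.5882]

beam 1: φ=0°, α=345°
  dir = (cos 345°, sin 345°) = (0.9659, -0.2588); from cell (7,3)
  next x-line at t=0.8696, next y-line at t=1.9319; Δt_x=1.0353, Δt_y=3.8637
    x: enter (8,3) at t=0.8696
    x: enter (9,3) at t=1.9049 ← occupied
  → r_1 = 1.9049
beam 2: φ=90°, α=75°
  dir = (cos 75°, sin 75°) = (0.2588, 0.9659); from cell (7,3)
  next x-line at t=3.2455, next y-line at t=0.5176; Δt_x=3.8637, Δt_y=1.0353
    y: enter (7,4) at t=0.5176 ← occupied
  → r_2 = 0.5176
beam 3: φ=180°, α=165°
  dir = (cos 165°, sin 165°) = (-0.9659, 0.2588); from cell (7,3)
  next x-line at t=0.1656, next y-line at t=1.9319; Δt_x=1.0353, Δt_y=3.8637
    x: enter (6,3) at t=0.1656
    x: enter (5,3) at t=1.2009
    y: enter (5,4) at t=1.9319
    x: enter (4,4) at t=2.2362
    x: enter (3,4) at t=3.2715
    x: enter (2,4) at t=4.3067
    x: enter (1,4) at t=5.3420
    y: enter (1,5) at t=5.7956
    x: enter (0,5) at t=6.3773 ← occupied
  → r_3 = 6.3773
beam 4: φ=270°, α=255°
  dir = (cos 255°, sin 255°) = (-0.2588, -0.9659); from cell (7,3)
  next x-line at t=0.6182, next y-line at t=0.5176; Δt_x=3.8637, Δt_y=1.0353
    y: enter (7,2) at t=0.5176
    x: enter (6,2) at t=0.6182
    y: enter (6,1) at t=1.5529
    y: enter (6,0) at t=2.5882 ← occupied
  → r_4 = 2.5882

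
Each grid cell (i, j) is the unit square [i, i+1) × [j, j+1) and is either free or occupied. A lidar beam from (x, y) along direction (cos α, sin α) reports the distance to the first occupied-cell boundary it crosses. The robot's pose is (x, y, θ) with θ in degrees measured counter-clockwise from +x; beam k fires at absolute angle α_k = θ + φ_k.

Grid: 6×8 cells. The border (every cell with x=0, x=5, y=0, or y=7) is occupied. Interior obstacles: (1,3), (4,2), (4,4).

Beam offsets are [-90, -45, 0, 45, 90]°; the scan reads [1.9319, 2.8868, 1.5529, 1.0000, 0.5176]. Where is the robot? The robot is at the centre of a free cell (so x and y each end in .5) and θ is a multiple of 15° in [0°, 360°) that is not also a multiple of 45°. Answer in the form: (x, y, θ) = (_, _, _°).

Enumerate (i+0.5, j+0.5, θ) over the 21 free cells and 16 admissible headings. For each, cast all 5 beams and compare to the given ranges.
  (3.5, 2.5, 195°): beam 1 = 4.6587 ≠ 1.9319 ✗
  (3.5, 2.5, 105°): beam 1 = 0.5176 ≠ 1.9319 ✗
  (2.5, 1.5, 300°): beam 1 = 1.0000 ≠ 1.9319 ✗
  (1.5, 6.5, 330°): beam 1 = 1.0000 ≠ 1.9319 ✗
  …
  (1.5, 1.5, 75°): r_1=1.9319, r_2=2.8868, r_3=1.5529, r_4=1.0000, r_5=0.5176 — all match ✓
Unique over the lattice → pose = (1.5, 1.5, 75°).

(x, y, θ) = (1.5, 1.5, 75°)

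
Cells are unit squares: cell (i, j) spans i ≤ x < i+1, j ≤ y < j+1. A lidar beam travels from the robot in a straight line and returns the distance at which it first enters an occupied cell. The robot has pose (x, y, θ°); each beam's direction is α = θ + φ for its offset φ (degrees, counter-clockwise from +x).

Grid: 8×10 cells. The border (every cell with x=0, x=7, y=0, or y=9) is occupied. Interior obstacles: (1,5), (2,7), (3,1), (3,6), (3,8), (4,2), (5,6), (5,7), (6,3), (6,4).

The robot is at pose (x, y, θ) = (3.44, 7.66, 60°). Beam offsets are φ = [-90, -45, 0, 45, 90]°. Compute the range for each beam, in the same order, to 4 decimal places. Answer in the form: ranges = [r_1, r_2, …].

ranges = [1.8013, 3.6856, 0.3926, 0.3520, 0.5081]

beam 1: φ=-90°, α=330°
  cosα=0.8660 sinα=-0.5000 | (3,7) | tMaxX 0.6466 tMaxY 1.3200 | tΔX 1.1547 tΔY 2.0000
    t=0.6466 [x] (4,7)
    t=1.3200 [y] (4,6)
    t=1.8013 [x] (5,6) — stop
  → r_1 = 1.8013
beam 2: φ=-45°, α=15°
  cosα=0.9659 sinα=0.2588 | (3,7) | tMaxX 0.5798 tMaxY 1.3137 | tΔX 1.0353 tΔY 3.8637
    t=0.5798 [x] (4,7)
    t=1.3137 [y] (4,8)
    t=1.6150 [x] (5,8)
    t=2.6503 [x] (6,8)
    t=3.6856 [x] (7,8) — stop
  → r_2 = 3.6856
beam 3: φ=0°, α=60°
  cosα=0.5000 sinα=0.8660 | (3,7) | tMaxX 1.1200 tMaxY 0.3926 | tΔX 2.0000 tΔY 1.1547
    t=0.3926 [y] (3,8) — stop
  → r_3 = 0.3926
beam 4: φ=45°, α=105°
  cosα=-0.2588 sinα=0.9659 | (3,7) | tMaxX 1.7000 tMaxY 0.3520 | tΔX 3.8637 tΔY 1.0353
    t=0.3520 [y] (3,8) — stop
  → r_4 = 0.3520
beam 5: φ=90°, α=150°
  cosα=-0.8660 sinα=0.5000 | (3,7) | tMaxX 0.5081 tMaxY 0.6800 | tΔX 1.1547 tΔY 2.0000
    t=0.5081 [x] (2,7) — stop
  → r_5 = 0.5081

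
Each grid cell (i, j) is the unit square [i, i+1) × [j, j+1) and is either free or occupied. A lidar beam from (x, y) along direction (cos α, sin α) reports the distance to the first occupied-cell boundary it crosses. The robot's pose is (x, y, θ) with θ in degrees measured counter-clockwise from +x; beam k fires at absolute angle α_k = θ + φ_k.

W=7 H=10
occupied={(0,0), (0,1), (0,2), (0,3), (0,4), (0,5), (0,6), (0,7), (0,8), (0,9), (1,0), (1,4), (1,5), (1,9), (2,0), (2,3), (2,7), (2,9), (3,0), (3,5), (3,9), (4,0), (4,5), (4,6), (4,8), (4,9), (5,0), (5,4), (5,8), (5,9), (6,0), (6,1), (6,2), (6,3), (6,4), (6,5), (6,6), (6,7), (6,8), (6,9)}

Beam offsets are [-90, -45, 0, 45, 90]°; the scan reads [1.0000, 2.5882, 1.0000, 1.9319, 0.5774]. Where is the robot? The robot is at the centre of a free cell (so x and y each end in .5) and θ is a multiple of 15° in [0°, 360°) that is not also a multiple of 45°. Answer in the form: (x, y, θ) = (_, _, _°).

The pose lattice has 30·16 = 480 candidates. Test each by forward raycasting.
  (3.5, 7.5, 165°): beam 1 = 1.5529 ≠ 1.0000 ✗
  (5.5, 1.5, 300°): beam 2 = 0.5176 ≠ 2.5882 ✗
  (1.5, 8.5, 345°): beam 1 = 1.9319 ≠ 1.0000 ✗
  …
  (3.5, 8.5, 240°): r_1=1.0000, r_2=2.5882, r_3=1.0000, r_4=1.9319, r_5=0.5774 — all match ✓
Unique over the lattice → pose = (3.5, 8.5, 240°).

(x, y, θ) = (3.5, 8.5, 240°)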